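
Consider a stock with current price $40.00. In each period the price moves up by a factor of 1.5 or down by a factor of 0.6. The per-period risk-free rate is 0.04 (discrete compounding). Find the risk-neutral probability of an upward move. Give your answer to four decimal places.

Risk-neutral probability p = (1 + 0.04 − 0.6)/(1.5 − 0.6) = 0.4400/0.9000 = 0.4889

p = 0.4889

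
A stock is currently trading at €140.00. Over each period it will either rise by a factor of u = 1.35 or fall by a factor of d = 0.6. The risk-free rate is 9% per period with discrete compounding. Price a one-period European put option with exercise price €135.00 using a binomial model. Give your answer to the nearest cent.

€16.22

Risk-neutral probability p = (1 + 0.09 − 0.6)/(1.35 − 0.6) = 0.4900/0.7500 = 0.6533
Terminal stock prices: S_u = 189, S_d = 84
Terminal payoffs (K − S): max(-54, 0) = 0, max(51, 0) = 51
Node 0 (S = 140): V_0 = 1/1.09·[0.6533·0.0000 + 0.3467·51.0000] = 16.2202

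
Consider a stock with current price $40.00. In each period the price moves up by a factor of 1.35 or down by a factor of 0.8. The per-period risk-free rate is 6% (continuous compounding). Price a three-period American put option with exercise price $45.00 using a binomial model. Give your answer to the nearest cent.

$7.55

Risk-neutral probability p = (e^0.06 − 0.8)/(1.35 − 0.8) = 0.2618/0.5500 = 0.4761
Terminal stock prices: S_uuu = 98.42, S_uud = 58.32, S_udd = 34.56, S_ddd = 20.48
Terminal payoffs (K − S): max(-53.42, 0) = 0, max(-13.32, 0) = 0, max(10.44, 0) = 10.44, max(24.52, 0) = 24.52
Node uu (S = 72.9): continuation = e^(−0.06)·[0.4761·0.0000 + 0.5239·0.0000] = 0.0000; exercise value = 0.0000 ≤ continuation, so V_uu = 0.0000
Node ud (S = 43.2): continuation = e^(−0.06)·[0.4761·0.0000 + 0.5239·10.4400] = 5.1513; exercise value = 1.8000 ≤ continuation, so V_ud = 5.1513
Node dd (S = 25.6): continuation = e^(−0.06)·[0.4761·10.4400 + 0.5239·24.5200] = 16.7794; exercise value = 19.4000 > continuation, so V_dd = 19.4000 (exercise)
Node u (S = 54): continuation = e^(−0.06)·[0.4761·0.0000 + 0.5239·5.1513] = 2.5418; exercise value = 0.0000 ≤ continuation, so V_u = 2.5418
Node d (S = 32): continuation = e^(−0.06)·[0.4761·5.1513 + 0.5239·19.4000] = 11.8819; exercise value = 13.0000 > continuation, so V_d = 13.0000 (exercise)
Node 0 (S = 40): continuation = e^(−0.06)·[0.4761·2.5418 + 0.5239·13.0000] = 7.5541; exercise value = 5.0000 ≤ continuation, so V_0 = 7.5541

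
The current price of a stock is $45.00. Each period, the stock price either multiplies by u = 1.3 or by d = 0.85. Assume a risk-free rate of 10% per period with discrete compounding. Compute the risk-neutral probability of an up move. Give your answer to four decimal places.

p = 0.5556

Risk-neutral probability p = (1 + 0.1 − 0.85)/(1.3 − 0.85) = 0.2500/0.4500 = 0.5556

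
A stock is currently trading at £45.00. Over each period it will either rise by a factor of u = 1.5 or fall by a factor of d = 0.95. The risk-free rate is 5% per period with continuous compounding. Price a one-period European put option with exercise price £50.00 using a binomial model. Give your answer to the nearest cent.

£5.63

Risk-neutral probability p = (e^0.05 − 0.95)/(1.5 − 0.95) = 0.1013/0.5500 = 0.1841
Terminal stock prices: S_u = 67.5, S_d = 42.75
Terminal payoffs (K − S): max(-17.5, 0) = 0, max(7.25, 0) = 7.25
Node 0 (S = 45): V_0 = e^(−0.05)·[0.1841·0.0000 + 0.8159·7.2500] = 5.6266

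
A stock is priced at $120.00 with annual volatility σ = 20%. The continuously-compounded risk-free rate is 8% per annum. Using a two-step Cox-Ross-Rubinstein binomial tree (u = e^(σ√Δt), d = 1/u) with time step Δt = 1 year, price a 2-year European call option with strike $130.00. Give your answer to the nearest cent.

$18.03

CRR parameters: u = e^(σ√Δt) = e^(0.2·√1) = 1.2214, d = 1/u = 0.8187
Per-period rate: rΔt = 0.08·1 = 0.08, so R = e^0.08 = 1.0833
Risk-neutral probability p = (e^0.08 − 0.8187)/(1.2214 − 0.8187) = 0.2646/0.4027 = 0.6570
Terminal stock prices: S_uu = 179, S_ud = 120, S_dd = 80.44
Terminal payoffs (S − K): max(49.02, 0) = 49.02, max(-10, 0) = 0, max(-49.56, 0) = 0
Node u (S = 146.6): V_u = e^(−0.08)·[0.6570·49.0190 + 0.3430·0.0000] = 29.7295
Node d (S = 98.25): V_d = e^(−0.08)·[0.6570·0.0000 + 0.3430·0.0000] = 0.0000
Node 0 (S = 120): V_0 = e^(−0.08)·[0.6570·29.7295 + 0.3430·0.0000] = 18.0306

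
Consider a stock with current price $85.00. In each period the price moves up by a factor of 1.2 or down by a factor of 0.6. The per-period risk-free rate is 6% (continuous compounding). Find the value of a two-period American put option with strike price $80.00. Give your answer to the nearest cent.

Risk-neutral probability p = (e^0.06 − 0.6)/(1.2 − 0.6) = 0.4618/0.6000 = 0.7697
Terminal stock prices: S_uu = 122.4, S_ud = 61.2, S_dd = 30.6
Terminal payoffs (K − S): max(-42.4, 0) = 0, max(18.8, 0) = 18.8, max(49.4, 0) = 49.4
Node u (S = 102): continuation = e^(−0.06)·[0.7697·0.0000 + 0.2303·18.8000] = 4.0770; exercise value = 0.0000 ≤ continuation, so V_u = 4.0770
Node d (S = 51): continuation = e^(−0.06)·[0.7697·18.8000 + 0.2303·49.4000] = 24.3412; exercise value = 29.0000 > continuation, so V_d = 29.0000 (exercise)
Node 0 (S = 85): continuation = e^(−0.06)·[0.7697·4.0770 + 0.2303·29.0000] = 9.2444; exercise value = 0.0000 ≤ continuation, so V_0 = 9.2444

$9.24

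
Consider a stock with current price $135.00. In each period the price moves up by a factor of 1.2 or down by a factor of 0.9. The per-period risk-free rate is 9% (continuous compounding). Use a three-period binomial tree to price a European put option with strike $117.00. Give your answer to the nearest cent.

$0.62

Risk-neutral probability p = (e^0.09 − 0.9)/(1.2 − 0.9) = 0.1942/0.3000 = 0.6472
Terminal stock prices: S_uuu = 233.3, S_uud = 175, S_udd = 131.2, S_ddd = 98.42
Terminal payoffs (K − S): max(-116.3, 0) = 0, max(-57.96, 0) = 0, max(-14.22, 0) = 0, max(18.58, 0) = 18.58
Node uu (S = 194.4): V_uu = e^(−0.09)·[0.6472·0.0000 + 0.3528·0.0000] = 0.0000
Node ud (S = 145.8): V_ud = e^(−0.09)·[0.6472·0.0000 + 0.3528·0.0000] = 0.0000
Node dd (S = 109.4): V_dd = e^(−0.09)·[0.6472·0.0000 + 0.3528·18.5850] = 5.9916
Node u (S = 162): V_u = e^(−0.09)·[0.6472·0.0000 + 0.3528·0.0000] = 0.0000
Node d (S = 121.5): V_d = e^(−0.09)·[0.6472·0.0000 + 0.3528·5.9916] = 1.9317
Node 0 (S = 135): V_0 = e^(−0.09)·[0.6472·0.0000 + 0.3528·1.9317] = 0.6227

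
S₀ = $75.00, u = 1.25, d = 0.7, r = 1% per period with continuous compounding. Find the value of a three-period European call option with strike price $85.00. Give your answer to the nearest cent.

Risk-neutral probability p = (e^0.01 − 0.7)/(1.25 − 0.7) = 0.3101/0.5500 = 0.5637
Terminal stock prices: S_uuu = 146.5, S_uud = 82.03, S_udd = 45.94, S_ddd = 25.72
Terminal payoffs (S − K): max(61.48, 0) = 61.48, max(-2.969, 0) = 0, max(-39.06, 0) = 0, max(-59.28, 0) = 0
Node uu (S = 117.2): V_uu = e^(−0.01)·[0.5637·61.4844 + 0.4363·0.0000] = 34.3156
Node ud (S = 65.62): V_ud = e^(−0.01)·[0.5637·0.0000 + 0.4363·0.0000] = 0.0000
Node dd (S = 36.75): V_dd = e^(−0.01)·[0.5637·0.0000 + 0.4363·0.0000] = 0.0000
Node u (S = 93.75): V_u = e^(−0.01)·[0.5637·34.3156 + 0.4363·0.0000] = 19.1521
Node d (S = 52.5): V_d = e^(−0.01)·[0.5637·0.0000 + 0.4363·0.0000] = 0.0000
Node 0 (S = 75): V_0 = e^(−0.01)·[0.5637·19.1521 + 0.4363·0.0000] = 10.6892

$10.69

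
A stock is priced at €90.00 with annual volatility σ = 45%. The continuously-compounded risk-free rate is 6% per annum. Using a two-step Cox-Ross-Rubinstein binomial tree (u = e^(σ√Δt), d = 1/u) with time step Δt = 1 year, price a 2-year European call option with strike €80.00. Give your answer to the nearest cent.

CRR parameters: u = e^(σ√Δt) = e^(0.45·√1) = 1.5683, d = 1/u = 0.6376
Per-period rate: rΔt = 0.06·1 = 0.06, so R = e^0.06 = 1.0618
Risk-neutral probability p = (e^0.06 − 0.6376)/(1.5683 − 0.6376) = 0.4242/0.9307 = 0.4558
Terminal stock prices: S_uu = 221.4, S_ud = 90, S_dd = 36.59
Terminal payoffs (S − K): max(141.4, 0) = 141.4, max(10, 0) = 10, max(-43.41, 0) = 0
Node u (S = 141.1): V_u = e^(−0.06)·[0.4558·141.3643 + 0.5442·10.0000] = 65.8069
Node d (S = 57.39): V_d = e^(−0.06)·[0.4558·10.0000 + 0.5442·0.0000] = 4.2926
Node 0 (S = 90): V_0 = e^(−0.06)·[0.4558·65.8069 + 0.5442·4.2926] = 30.4482

€30.45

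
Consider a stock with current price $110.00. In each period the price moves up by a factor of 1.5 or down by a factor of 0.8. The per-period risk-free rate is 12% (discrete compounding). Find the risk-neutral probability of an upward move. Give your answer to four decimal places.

Risk-neutral probability p = (1 + 0.12 − 0.8)/(1.5 − 0.8) = 0.3200/0.7000 = 0.4571

p = 0.4571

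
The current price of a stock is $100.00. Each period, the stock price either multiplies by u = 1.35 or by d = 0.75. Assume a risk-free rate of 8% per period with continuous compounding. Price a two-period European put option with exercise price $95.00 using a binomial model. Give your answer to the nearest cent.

$6.52

Risk-neutral probability p = (e^0.08 − 0.75)/(1.35 − 0.75) = 0.3333/0.6000 = 0.5555
Terminal stock prices: S_uu = 182.3, S_ud = 101.2, S_dd = 56.25
Terminal payoffs (K − S): max(-87.25, 0) = 0, max(-6.25, 0) = 0, max(38.75, 0) = 38.75
Node u (S = 135): V_u = e^(−0.08)·[0.5555·0.0000 + 0.4445·0.0000] = 0.0000
Node d (S = 75): V_d = e^(−0.08)·[0.5555·0.0000 + 0.4445·38.7500] = 15.9009
Node 0 (S = 100): V_0 = e^(−0.08)·[0.5555·0.0000 + 0.4445·15.9009] = 6.5248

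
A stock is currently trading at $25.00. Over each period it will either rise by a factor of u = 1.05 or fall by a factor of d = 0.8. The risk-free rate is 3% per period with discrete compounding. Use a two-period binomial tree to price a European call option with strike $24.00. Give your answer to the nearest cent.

Risk-neutral probability p = (1 + 0.03 − 0.8)/(1.05 − 0.8) = 0.2300/0.2500 = 0.9200
Terminal stock prices: S_uu = 27.56, S_ud = 21, S_dd = 16
Terminal payoffs (S − K): max(3.562, 0) = 3.562, max(-3, 0) = 0, max(-8, 0) = 0
Node u (S = 26.25): V_u = 1/1.03·[0.9200·3.5625 + 0.0800·0.0000] = 3.1820
Node d (S = 20): V_d = 1/1.03·[0.9200·0.0000 + 0.0800·0.0000] = 0.0000
Node 0 (S = 25): V_0 = 1/1.03·[0.9200·3.1820 + 0.0800·0.0000] = 2.8422

$2.84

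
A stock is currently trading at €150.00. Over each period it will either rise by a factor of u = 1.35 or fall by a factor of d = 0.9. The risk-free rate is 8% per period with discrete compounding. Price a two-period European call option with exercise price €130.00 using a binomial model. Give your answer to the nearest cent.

€41.17

Risk-neutral probability p = (1 + 0.08 − 0.9)/(1.35 − 0.9) = 0.1800/0.4500 = 0.4000
Terminal stock prices: S_uu = 273.4, S_ud = 182.2, S_dd = 121.5
Terminal payoffs (S − K): max(143.4, 0) = 143.4, max(52.25, 0) = 52.25, max(-8.5, 0) = 0
Node u (S = 202.5): V_u = 1/1.08·[0.4000·143.3750 + 0.6000·52.2500] = 82.1296
Node d (S = 135): V_d = 1/1.08·[0.4000·52.2500 + 0.6000·0.0000] = 19.3519
Node 0 (S = 150): V_0 = 1/1.08·[0.4000·82.1296 + 0.6000·19.3519] = 41.1694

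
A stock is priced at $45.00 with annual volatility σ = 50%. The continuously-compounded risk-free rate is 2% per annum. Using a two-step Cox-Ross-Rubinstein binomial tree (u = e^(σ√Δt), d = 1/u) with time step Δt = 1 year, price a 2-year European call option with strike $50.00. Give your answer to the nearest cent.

$10.95

CRR parameters: u = e^(σ√Δt) = e^(0.5·√1) = 1.6487, d = 1/u = 0.6065
Per-period rate: rΔt = 0.02·1 = 0.02, so R = e^0.02 = 1.0202
Risk-neutral probability p = (e^0.02 − 0.6065)/(1.6487 − 0.6065) = 0.4137/1.0422 = 0.3969
Terminal stock prices: S_uu = 122.3, S_ud = 45, S_dd = 16.55
Terminal payoffs (S − K): max(72.32, 0) = 72.32, max(-5, 0) = 0, max(-33.45, 0) = 0
Node u (S = 74.19): V_u = e^(−0.02)·[0.3969·72.3227 + 0.6031·0.0000] = 28.1382
Node d (S = 27.29): V_d = e^(−0.02)·[0.3969·0.0000 + 0.6031·0.0000] = 0.0000
Node 0 (S = 45): V_0 = e^(−0.02)·[0.3969·28.1382 + 0.6031·0.0000] = 10.9476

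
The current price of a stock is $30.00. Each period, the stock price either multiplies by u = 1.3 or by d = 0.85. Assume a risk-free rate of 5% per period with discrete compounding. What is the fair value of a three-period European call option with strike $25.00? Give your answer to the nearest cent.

Risk-neutral probability p = (1 + 0.05 − 0.85)/(1.3 − 0.85) = 0.2000/0.4500 = 0.4444
Terminal stock prices: S_uuu = 65.91, S_uud = 43.09, S_udd = 28.18, S_ddd = 18.42
Terminal payoffs (S − K): max(40.91, 0) = 40.91, max(18.09, 0) = 18.09, max(3.177, 0) = 3.177, max(-6.576, 0) = 0
Node uu (S = 50.7): V_uu = 1/1.05·[0.4444·40.9100 + 0.5556·18.0950] = 26.8905
Node ud (S = 33.15): V_ud = 1/1.05·[0.4444·18.0950 + 0.5556·3.1775] = 9.3405
Node dd (S = 21.67): V_dd = 1/1.05·[0.4444·3.1775 + 0.5556·0.0000] = 1.3450
Node u (S = 39): V_u = 1/1.05·[0.4444·26.8905 + 0.5556·9.3405] = 16.3243
Node d (S = 25.5): V_d = 1/1.05·[0.4444·9.3405 + 0.5556·1.3450] = 4.6653
Node 0 (S = 30): V_0 = 1/1.05·[0.4444·16.3243 + 0.5556·4.6653] = 9.3781

$9.38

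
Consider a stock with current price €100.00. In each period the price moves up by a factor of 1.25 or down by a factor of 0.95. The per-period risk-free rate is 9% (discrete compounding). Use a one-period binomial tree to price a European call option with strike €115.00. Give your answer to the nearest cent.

€4.28

Risk-neutral probability p = (1 + 0.09 − 0.95)/(1.25 − 0.95) = 0.1400/0.3000 = 0.4667
Terminal stock prices: S_u = 125, S_d = 95
Terminal payoffs (S − K): max(10, 0) = 10, max(-20, 0) = 0
Node 0 (S = 100): V_0 = 1/1.09·[0.4667·10.0000 + 0.5333·0.0000] = 4.2813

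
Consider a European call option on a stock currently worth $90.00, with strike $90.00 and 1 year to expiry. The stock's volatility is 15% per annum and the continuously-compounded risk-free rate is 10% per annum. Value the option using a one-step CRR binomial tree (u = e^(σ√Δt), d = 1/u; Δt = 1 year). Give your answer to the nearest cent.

CRR parameters: u = e^(σ√Δt) = e^(0.15·√1) = 1.1618, d = 1/u = 0.8607
Per-period rate: rΔt = 0.1·1 = 0.1, so R = e^0.1 = 1.1052
Risk-neutral probability p = (e^0.1 − 0.8607)/(1.1618 − 0.8607) = 0.2445/0.3011 = 0.8118
Terminal stock prices: S_u = 104.6, S_d = 77.46
Terminal payoffs (S − K): max(14.57, 0) = 14.57, max(-12.54, 0) = 0
Node 0 (S = 90): V_0 = e^(−0.1)·[0.8118·14.5651 + 0.1882·0.0000] = 10.6991

$10.70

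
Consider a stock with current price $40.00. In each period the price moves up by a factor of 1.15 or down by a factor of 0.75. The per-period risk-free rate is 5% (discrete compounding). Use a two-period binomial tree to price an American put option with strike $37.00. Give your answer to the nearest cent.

$2.09

Risk-neutral probability p = (1 + 0.05 − 0.75)/(1.15 − 0.75) = 0.3000/0.4000 = 0.7500
Terminal stock prices: S_uu = 52.9, S_ud = 34.5, S_dd = 22.5
Terminal payoffs (K − S): max(-15.9, 0) = 0, max(2.5, 0) = 2.5, max(14.5, 0) = 14.5
Node u (S = 46): continuation = 1/1.05·[0.7500·0.0000 + 0.2500·2.5000] = 0.5952; exercise value = 0.0000 ≤ continuation, so V_u = 0.5952
Node d (S = 30): continuation = 1/1.05·[0.7500·2.5000 + 0.2500·14.5000] = 5.2381; exercise value = 7.0000 > continuation, so V_d = 7.0000 (exercise)
Node 0 (S = 40): continuation = 1/1.05·[0.7500·0.5952 + 0.2500·7.0000] = 2.0918; exercise value = 0.0000 ≤ continuation, so V_0 = 2.0918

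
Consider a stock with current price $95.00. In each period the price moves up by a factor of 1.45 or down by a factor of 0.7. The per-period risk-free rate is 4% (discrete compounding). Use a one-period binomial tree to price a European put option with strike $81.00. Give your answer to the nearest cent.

Risk-neutral probability p = (1 + 0.04 − 0.7)/(1.45 − 0.7) = 0.3400/0.7500 = 0.4533
Terminal stock prices: S_u = 137.8, S_d = 66.5
Terminal payoffs (K − S): max(-56.75, 0) = 0, max(14.5, 0) = 14.5
Node 0 (S = 95): V_0 = 1/1.04·[0.4533·0.0000 + 0.5467·14.5000] = 7.6218

$7.62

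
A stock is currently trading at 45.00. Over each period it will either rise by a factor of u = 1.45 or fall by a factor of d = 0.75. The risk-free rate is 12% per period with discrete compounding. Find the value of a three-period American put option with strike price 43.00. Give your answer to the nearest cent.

Risk-neutral probability p = (1 + 0.12 − 0.75)/(1.45 − 0.75) = 0.3700/0.7000 = 0.5286
Terminal stock prices: S_uuu = 137.2, S_uud = 70.96, S_udd = 36.7, S_ddd = 18.98
Terminal payoffs (K − S): max(-94.19, 0) = 0, max(-27.96, 0) = 0, max(6.297, 0) = 6.297, max(24.02, 0) = 24.02
Node uu (S = 94.61): continuation = 1/1.12·[0.5286·0.0000 + 0.4714·0.0000] = 0.0000; exercise value = 0.0000 ≤ continuation, so V_uu = 0.0000
Node ud (S = 48.94): continuation = 1/1.12·[0.5286·0.0000 + 0.4714·6.2969] = 2.6505; exercise value = 0.0000 ≤ continuation, so V_ud = 2.6505
Node dd (S = 25.31): continuation = 1/1.12·[0.5286·6.2969 + 0.4714·24.0156] = 13.0804; exercise value = 17.6875 > continuation, so V_dd = 17.6875 (exercise)
Node u (S = 65.25): continuation = 1/1.12·[0.5286·0.0000 + 0.4714·2.6505] = 1.1156; exercise value = 0.0000 ≤ continuation, so V_u = 1.1156
Node d (S = 33.75): continuation = 1/1.12·[0.5286·2.6505 + 0.4714·17.6875] = 8.6959; exercise value = 9.2500 > continuation, so V_d = 9.2500 (exercise)
Node 0 (S = 45): continuation = 1/1.12·[0.5286·1.1156 + 0.4714·9.2500] = 4.4200; exercise value = 0.0000 ≤ continuation, so V_0 = 4.4200

4.42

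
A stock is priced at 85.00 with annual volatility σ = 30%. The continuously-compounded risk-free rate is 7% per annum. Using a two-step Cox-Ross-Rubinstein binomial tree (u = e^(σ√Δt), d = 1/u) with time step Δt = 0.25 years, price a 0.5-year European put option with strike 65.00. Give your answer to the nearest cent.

CRR parameters: u = e^(σ√Δt) = e^(0.3·√0.25) = 1.1618, d = 1/u = 0.8607
Per-period rate: rΔt = 0.07·0.25 = 0.0175, so R = e^0.0175 = 1.0177
Risk-neutral probability p = (e^0.0175 − 0.8607)/(1.1618 − 0.8607) = 0.1569/0.3011 = 0.5212
Terminal stock prices: S_uu = 114.7, S_ud = 85, S_dd = 62.97
Terminal payoffs (K − S): max(-49.74, 0) = 0, max(-20, 0) = 0, max(2.03, 0) = 2.03
Node u (S = 98.76): V_u = e^(−0.0175)·[0.5212·0.0000 + 0.4788·0.0000] = 0.0000
Node d (S = 73.16): V_d = e^(−0.0175)·[0.5212·0.0000 + 0.4788·2.0305] = 0.9553
Node 0 (S = 85): V_0 = e^(−0.0175)·[0.5212·0.0000 + 0.4788·0.9553] = 0.4495

0.45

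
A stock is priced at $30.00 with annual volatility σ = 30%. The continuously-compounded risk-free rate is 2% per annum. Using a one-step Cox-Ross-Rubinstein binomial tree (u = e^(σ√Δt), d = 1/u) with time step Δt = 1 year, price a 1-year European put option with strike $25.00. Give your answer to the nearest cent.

CRR parameters: u = e^(σ√Δt) = e^(0.3·√1) = 1.3499, d = 1/u = 0.7408
Per-period rate: rΔt = 0.02·1 = 0.02, so R = e^0.02 = 1.0202
Risk-neutral probability p = (e^0.02 − 0.7408)/(1.3499 − 0.7408) = 0.2794/0.6090 = 0.4587
Terminal stock prices: S_u = 40.5, S_d = 22.22
Terminal payoffs (K − S): max(-15.5, 0) = 0, max(2.775, 0) = 2.775
Node 0 (S = 30): V_0 = e^(−0.02)·[0.4587·0.0000 + 0.5413·2.7755] = 1.4725

$1.47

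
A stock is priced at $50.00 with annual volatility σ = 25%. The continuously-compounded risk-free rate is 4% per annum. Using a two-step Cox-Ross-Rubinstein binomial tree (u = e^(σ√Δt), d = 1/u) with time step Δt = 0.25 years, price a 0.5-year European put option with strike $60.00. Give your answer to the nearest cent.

$9.88

CRR parameters: u = e^(σ√Δt) = e^(0.25·√0.25) = 1.1331, d = 1/u = 0.8825
Per-period rate: rΔt = 0.04·0.25 = 0.01, so R = e^0.01 = 1.0101
Risk-neutral probability p = (e^0.01 − 0.8825)/(1.1331 − 0.8825) = 0.1276/0.2507 = 0.5089
Terminal stock prices: S_uu = 64.2, S_ud = 50, S_dd = 38.94
Terminal payoffs (K − S): max(-4.201, 0) = 0, max(10, 0) = 10, max(21.06, 0) = 21.06
Node u (S = 56.66): V_u = e^(−0.01)·[0.5089·0.0000 + 0.4911·10.0000] = 4.8623
Node d (S = 44.12): V_d = e^(−0.01)·[0.5089·10.0000 + 0.4911·21.0600] = 15.2781
Node 0 (S = 50): V_0 = e^(−0.01)·[0.5089·4.8623 + 0.4911·15.2781] = 9.8784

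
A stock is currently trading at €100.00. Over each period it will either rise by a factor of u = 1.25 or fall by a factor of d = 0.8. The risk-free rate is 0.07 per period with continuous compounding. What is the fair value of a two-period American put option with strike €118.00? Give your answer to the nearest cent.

Risk-neutral probability p = (e^0.07 − 0.8)/(1.25 − 0.8) = 0.2725/0.4500 = 0.6056
Terminal stock prices: S_uu = 156.2, S_ud = 100, S_dd = 64
Terminal payoffs (K − S): max(-38.25, 0) = 0, max(18, 0) = 18, max(54, 0) = 54
Node u (S = 125): continuation = e^(−0.07)·[0.6056·0.0000 + 0.3944·18.0000] = 6.6197; exercise value = 0.0000 ≤ continuation, so V_u = 6.6197
Node d (S = 80): continuation = e^(−0.07)·[0.6056·18.0000 + 0.3944·54.0000] = 30.0225; exercise value = 38.0000 > continuation, so V_d = 38.0000 (exercise)
Node 0 (S = 100): continuation = e^(−0.07)·[0.6056·6.6197 + 0.3944·38.0000] = 17.7126; exercise value = 18.0000 > continuation, so V_0 = 18.0000 (exercise)

€18.00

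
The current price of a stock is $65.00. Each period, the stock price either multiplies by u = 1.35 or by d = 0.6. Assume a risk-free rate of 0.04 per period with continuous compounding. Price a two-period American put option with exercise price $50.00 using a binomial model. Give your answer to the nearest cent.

Risk-neutral probability p = (e^0.04 − 0.6)/(1.35 − 0.6) = 0.4408/0.7500 = 0.5877
Terminal stock prices: S_uu = 118.5, S_ud = 52.65, S_dd = 23.4
Terminal payoffs (K − S): max(-68.46, 0) = 0, max(-2.65, 0) = 0, max(26.6, 0) = 26.6
Node u (S = 87.75): continuation = e^(−0.04)·[0.5877·0.0000 + 0.4123·0.0000] = 0.0000; exercise value = 0.0000 ≤ continuation, so V_u = 0.0000
Node d (S = 39): continuation = e^(−0.04)·[0.5877·0.0000 + 0.4123·26.6000] = 10.5359; exercise value = 11.0000 > continuation, so V_d = 11.0000 (exercise)
Node 0 (S = 65): continuation = e^(−0.04)·[0.5877·0.0000 + 0.4123·11.0000] = 4.3570; exercise value = 0.0000 ≤ continuation, so V_0 = 4.3570

$4.36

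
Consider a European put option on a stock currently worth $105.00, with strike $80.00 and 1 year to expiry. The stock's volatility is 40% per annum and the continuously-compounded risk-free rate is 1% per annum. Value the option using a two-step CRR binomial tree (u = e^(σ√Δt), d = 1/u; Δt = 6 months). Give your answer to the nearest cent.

CRR parameters: u = e^(σ√Δt) = e^(0.4·√0.5) = 1.3269, d = 1/u = 0.7536
Per-period rate: rΔt = 0.01·0.5 = 0.005, so R = e^0.005 = 1.0050
Risk-neutral probability p = (e^0.005 − 0.7536)/(1.3269 − 0.7536) = 0.2514/0.5733 = 0.4385
Terminal stock prices: S_uu = 184.9, S_ud = 105, S_dd = 59.64
Terminal payoffs (K − S): max(-104.9, 0) = 0, max(-25, 0) = 0, max(20.36, 0) = 20.36
Node u (S = 139.3): V_u = e^(−0.005)·[0.4385·0.0000 + 0.5615·0.0000] = 0.0000
Node d (S = 79.13): V_d = e^(−0.005)·[0.4385·0.0000 + 0.5615·20.3631] = 11.3768
Node 0 (S = 105): V_0 = e^(−0.005)·[0.4385·0.0000 + 0.5615·11.3768] = 6.3562

$6.36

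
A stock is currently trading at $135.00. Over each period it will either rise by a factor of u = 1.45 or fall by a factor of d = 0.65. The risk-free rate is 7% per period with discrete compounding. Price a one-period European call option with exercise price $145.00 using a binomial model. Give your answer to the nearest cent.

$24.90

Risk-neutral probability p = (1 + 0.07 − 0.65)/(1.45 − 0.65) = 0.4200/0.8000 = 0.5250
Terminal stock prices: S_u = 195.8, S_d = 87.75
Terminal payoffs (S − K): max(50.75, 0) = 50.75, max(-57.25, 0) = 0
Node 0 (S = 135): V_0 = 1/1.07·[0.5250·50.7500 + 0.4750·0.0000] = 24.9007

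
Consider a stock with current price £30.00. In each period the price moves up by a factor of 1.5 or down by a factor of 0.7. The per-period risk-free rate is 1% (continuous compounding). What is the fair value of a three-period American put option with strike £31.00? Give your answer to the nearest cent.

£8.52

Risk-neutral probability p = (e^0.01 − 0.7)/(1.5 − 0.7) = 0.3101/0.8000 = 0.3876
Terminal stock prices: S_uuu = 101.2, S_uud = 47.25, S_udd = 22.05, S_ddd = 10.29
Terminal payoffs (K − S): max(-70.25, 0) = 0, max(-16.25, 0) = 0, max(8.95, 0) = 8.95, max(20.71, 0) = 20.71
Node uu (S = 67.5): continuation = e^(−0.01)·[0.3876·0.0000 + 0.6124·0.0000] = 0.0000; exercise value = 0.0000 ≤ continuation, so V_uu = 0.0000
Node ud (S = 31.5): continuation = e^(−0.01)·[0.3876·0.0000 + 0.6124·8.9500] = 5.4268; exercise value = 0.0000 ≤ continuation, so V_ud = 5.4268
Node dd (S = 14.7): continuation = e^(−0.01)·[0.3876·8.9500 + 0.6124·20.7100] = 15.9915; exercise value = 16.3000 > continuation, so V_dd = 16.3000 (exercise)
Node u (S = 45): continuation = e^(−0.01)·[0.3876·0.0000 + 0.6124·5.4268] = 3.2905; exercise value = 0.0000 ≤ continuation, so V_u = 3.2905
Node d (S = 21): continuation = e^(−0.01)·[0.3876·5.4268 + 0.6124·16.3000] = 11.9657; exercise value = 10.0000 ≤ continuation, so V_d = 11.9657
Node 0 (S = 30): continuation = e^(−0.01)·[0.3876·3.2905 + 0.6124·11.9657] = 8.5179; exercise value = 1.0000 ≤ continuation, so V_0 = 8.5179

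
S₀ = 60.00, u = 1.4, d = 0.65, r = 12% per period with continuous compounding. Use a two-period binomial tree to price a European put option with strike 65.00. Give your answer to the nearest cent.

7.90

Risk-neutral probability p = (e^0.12 − 0.65)/(1.4 − 0.65) = 0.4775/0.7500 = 0.6367
Terminal stock prices: S_uu = 117.6, S_ud = 54.6, S_dd = 25.35
Terminal payoffs (K − S): max(-52.6, 0) = 0, max(10.4, 0) = 10.4, max(39.65, 0) = 39.65
Node u (S = 84): V_u = e^(−0.12)·[0.6367·0.0000 + 0.3633·10.4000] = 3.3514
Node d (S = 39): V_d = e^(−0.12)·[0.6367·10.4000 + 0.3633·39.6500] = 18.6498
Node 0 (S = 60): V_0 = e^(−0.12)·[0.6367·3.3514 + 0.3633·18.6498] = 7.9024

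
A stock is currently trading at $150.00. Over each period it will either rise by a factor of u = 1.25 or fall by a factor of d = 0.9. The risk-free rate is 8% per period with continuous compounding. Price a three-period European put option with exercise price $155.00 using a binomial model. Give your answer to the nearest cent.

$4.76

Risk-neutral probability p = (e^0.08 − 0.9)/(1.25 − 0.9) = 0.1833/0.3500 = 0.5237
Terminal stock prices: S_uuu = 293, S_uud = 210.9, S_udd = 151.9, S_ddd = 109.4
Terminal payoffs (K − S): max(-138, 0) = 0, max(-55.94, 0) = 0, max(3.125, 0) = 3.125, max(45.65, 0) = 45.65
Node uu (S = 234.4): V_uu = e^(−0.08)·[0.5237·0.0000 + 0.4763·0.0000] = 0.0000
Node ud (S = 168.8): V_ud = e^(−0.08)·[0.5237·0.0000 + 0.4763·3.1250] = 1.3741
Node dd (S = 121.5): V_dd = e^(−0.08)·[0.5237·3.1250 + 0.4763·45.6500] = 21.5830
Node u (S = 187.5): V_u = e^(−0.08)·[0.5237·0.0000 + 0.4763·1.3741] = 0.6042
Node d (S = 135): V_d = e^(−0.08)·[0.5237·1.3741 + 0.4763·21.5830] = 10.1543
Node 0 (S = 150): V_0 = e^(−0.08)·[0.5237·0.6042 + 0.4763·10.1543] = 4.7569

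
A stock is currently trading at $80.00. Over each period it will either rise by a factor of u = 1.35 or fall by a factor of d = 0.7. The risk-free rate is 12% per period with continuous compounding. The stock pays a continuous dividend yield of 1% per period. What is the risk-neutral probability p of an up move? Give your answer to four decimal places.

p = 0.6404

Per-period risk-free factor R = e^0.12 = 1.1275; dividend-adjusted growth = e^(0.12−0.01) = 1.1163.
Risk-neutral probability p = (1.1163 − 0.7)/(1.35 − 0.7) = 0.4163/0.6500 = 0.6404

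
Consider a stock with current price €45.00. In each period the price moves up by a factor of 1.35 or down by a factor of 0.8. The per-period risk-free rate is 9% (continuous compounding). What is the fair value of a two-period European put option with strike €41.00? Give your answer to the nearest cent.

Risk-neutral probability p = (e^0.09 − 0.8)/(1.35 − 0.8) = 0.2942/0.5500 = 0.5349
Terminal stock prices: S_uu = 82.01, S_ud = 48.6, S_dd = 28.8
Terminal payoffs (K − S): max(-41.01, 0) = 0, max(-7.6, 0) = 0, max(12.2, 0) = 12.2
Node u (S = 60.75): V_u = e^(−0.09)·[0.5349·0.0000 + 0.4651·0.0000] = 0.0000
Node d (S = 36): V_d = e^(−0.09)·[0.5349·0.0000 + 0.4651·12.2000] = 5.1863
Node 0 (S = 45): V_0 = e^(−0.09)·[0.5349·0.0000 + 0.4651·5.1863] = 2.2047

€2.20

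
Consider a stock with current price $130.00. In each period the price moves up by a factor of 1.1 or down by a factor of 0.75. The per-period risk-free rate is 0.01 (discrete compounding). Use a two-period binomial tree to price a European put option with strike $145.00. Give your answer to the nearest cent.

$18.80

Risk-neutral probability p = (1 + 0.01 − 0.75)/(1.1 − 0.75) = 0.2600/0.3500 = 0.7429
Terminal stock prices: S_uu = 157.3, S_ud = 107.2, S_dd = 73.12
Terminal payoffs (K − S): max(-12.3, 0) = 0, max(37.75, 0) = 37.75, max(71.88, 0) = 71.88
Node u (S = 143): V_u = 1/1.01·[0.7429·0.0000 + 0.2571·37.7500] = 9.6110
Node d (S = 97.5): V_d = 1/1.01·[0.7429·37.7500 + 0.2571·71.8750] = 46.0644
Node 0 (S = 130): V_0 = 1/1.01·[0.7429·9.6110 + 0.2571·46.0644] = 18.7968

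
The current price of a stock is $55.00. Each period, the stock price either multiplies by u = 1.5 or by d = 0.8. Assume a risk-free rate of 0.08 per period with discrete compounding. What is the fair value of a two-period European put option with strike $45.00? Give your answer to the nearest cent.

Risk-neutral probability p = (1 + 0.08 − 0.8)/(1.5 − 0.8) = 0.2800/0.7000 = 0.4000
Terminal stock prices: S_uu = 123.8, S_ud = 66, S_dd = 35.2
Terminal payoffs (K − S): max(-78.75, 0) = 0, max(-21, 0) = 0, max(9.8, 0) = 9.8
Node u (S = 82.5): V_u = 1/1.08·[0.4000·0.0000 + 0.6000·0.0000] = 0.0000
Node d (S = 44): V_d = 1/1.08·[0.4000·0.0000 + 0.6000·9.8000] = 5.4444
Node 0 (S = 55): V_0 = 1/1.08·[0.4000·0.0000 + 0.6000·5.4444] = 3.0247

$3.02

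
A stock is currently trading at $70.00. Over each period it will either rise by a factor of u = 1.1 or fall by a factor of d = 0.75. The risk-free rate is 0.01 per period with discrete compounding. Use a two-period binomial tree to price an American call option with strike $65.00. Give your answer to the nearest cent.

Risk-neutral probability p = (1 + 0.01 − 0.75)/(1.1 − 0.75) = 0.2600/0.3500 = 0.7429
Terminal stock prices: S_uu = 84.7, S_ud = 57.75, S_dd = 39.38
Terminal payoffs (S − K): max(19.7, 0) = 19.7, max(-7.25, 0) = 0, max(-25.62, 0) = 0
Node u (S = 77): continuation = 1/1.01·[0.7429·19.7000 + 0.2571·0.0000] = 14.4894; exercise value = 12.0000 ≤ continuation, so V_u = 14.4894
Node d (S = 52.5): continuation = 1/1.01·[0.7429·0.0000 + 0.2571·0.0000] = 0.0000; exercise value = 0.0000 ≤ continuation, so V_d = 0.0000
Node 0 (S = 70): continuation = 1/1.01·[0.7429·14.4894 + 0.2571·0.0000] = 10.6570; exercise value = 5.0000 ≤ continuation, so V_0 = 10.6570

$10.66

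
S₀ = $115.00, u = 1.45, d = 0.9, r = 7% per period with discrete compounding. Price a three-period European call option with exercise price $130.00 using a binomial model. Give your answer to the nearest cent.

$21.31

Risk-neutral probability p = (1 + 0.07 − 0.9)/(1.45 − 0.9) = 0.1700/0.5500 = 0.3091
Terminal stock prices: S_uuu = 350.6, S_uud = 217.6, S_udd = 135.1, S_ddd = 83.84
Terminal payoffs (S − K): max(220.6, 0) = 220.6, max(87.61, 0) = 87.61, max(5.067, 0) = 5.067, max(-46.16, 0) = 0
Node uu (S = 241.8): V_uu = 1/1.07·[0.3091·220.5919 + 0.6909·87.6087] = 120.2922
Node ud (S = 150.1): V_ud = 1/1.07·[0.3091·87.6087 + 0.6909·5.0675] = 28.5797
Node dd (S = 93.15): V_dd = 1/1.07·[0.3091·5.0675 + 0.6909·0.0000] = 1.4638
Node u (S = 166.8): V_u = 1/1.07·[0.3091·120.2922 + 0.6909·28.5797] = 53.2030
Node d (S = 103.5): V_d = 1/1.07·[0.3091·28.5797 + 0.6909·1.4638] = 9.2010
Node 0 (S = 115): V_0 = 1/1.07·[0.3091·53.2030 + 0.6909·9.2010] = 21.3099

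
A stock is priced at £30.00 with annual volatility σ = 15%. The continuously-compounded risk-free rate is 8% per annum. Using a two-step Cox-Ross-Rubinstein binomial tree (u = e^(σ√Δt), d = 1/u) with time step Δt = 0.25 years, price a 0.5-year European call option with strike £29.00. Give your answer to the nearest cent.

£2.59

CRR parameters: u = e^(σ√Δt) = e^(0.15·√0.25) = 1.0779, d = 1/u = 0.9277
Per-period rate: rΔt = 0.08·0.25 = 0.02, so R = e^0.02 = 1.0202
Risk-neutral probability p = (e^0.02 − 0.9277)/(1.0779 − 0.9277) = 0.0925/0.1501 = 0.6158
Terminal stock prices: S_uu = 34.86, S_ud = 30, S_dd = 25.82
Terminal payoffs (S − K): max(5.855, 0) = 5.855, max(1, 0) = 1, max(-3.179, 0) = 0
Node u (S = 32.34): V_u = e^(−0.02)·[0.6158·5.8550 + 0.3842·1.0000] = 3.9108
Node d (S = 27.83): V_d = e^(−0.02)·[0.6158·1.0000 + 0.3842·0.0000] = 0.6036
Node 0 (S = 30): V_0 = e^(−0.02)·[0.6158·3.9108 + 0.3842·0.6036] = 2.5879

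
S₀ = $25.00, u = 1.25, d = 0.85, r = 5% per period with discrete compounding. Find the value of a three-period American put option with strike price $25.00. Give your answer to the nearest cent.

$2.10

Risk-neutral probability p = (1 + 0.05 − 0.85)/(1.25 − 0.85) = 0.2000/0.4000 = 0.5000
Terminal stock prices: S_uuu = 48.83, S_uud = 33.2, S_udd = 22.58, S_ddd = 15.35
Terminal payoffs (K − S): max(-23.83, 0) = 0, max(-8.203, 0) = 0, max(2.422, 0) = 2.422, max(9.647, 0) = 9.647
Node uu (S = 39.06): continuation = 1/1.05·[0.5000·0.0000 + 0.5000·0.0000] = 0.0000; exercise value = 0.0000 ≤ continuation, so V_uu = 0.0000
Node ud (S = 26.56): continuation = 1/1.05·[0.5000·0.0000 + 0.5000·2.4219] = 1.1533; exercise value = 0.0000 ≤ continuation, so V_ud = 1.1533
Node dd (S = 18.06): continuation = 1/1.05·[0.5000·2.4219 + 0.5000·9.6469] = 5.7470; exercise value = 6.9375 > continuation, so V_dd = 6.9375 (exercise)
Node u (S = 31.25): continuation = 1/1.05·[0.5000·0.0000 + 0.5000·1.1533] = 0.5492; exercise value = 0.0000 ≤ continuation, so V_u = 0.5492
Node d (S = 21.25): continuation = 1/1.05·[0.5000·1.1533 + 0.5000·6.9375] = 3.8527; exercise value = 3.7500 ≤ continuation, so V_d = 3.8527
Node 0 (S = 25): continuation = 1/1.05·[0.5000·0.5492 + 0.5000·3.8527] = 2.0962; exercise value = 0.0000 ≤ continuation, so V_0 = 2.0962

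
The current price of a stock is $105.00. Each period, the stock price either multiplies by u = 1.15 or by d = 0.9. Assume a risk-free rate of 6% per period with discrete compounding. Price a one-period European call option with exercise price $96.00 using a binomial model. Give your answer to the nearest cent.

Risk-neutral probability p = (1 + 0.06 − 0.9)/(1.15 − 0.9) = 0.1600/0.2500 = 0.6400
Terminal stock prices: S_u = 120.7, S_d = 94.5
Terminal payoffs (S − K): max(24.75, 0) = 24.75, max(-1.5, 0) = 0
Node 0 (S = 105): V_0 = 1/1.06·[0.6400·24.7500 + 0.3600·0.0000] = 14.9434

$14.94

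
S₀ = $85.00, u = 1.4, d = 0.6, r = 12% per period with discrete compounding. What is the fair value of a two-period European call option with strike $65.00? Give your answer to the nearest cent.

Risk-neutral probability p = (1 + 0.12 − 0.6)/(1.4 − 0.6) = 0.5200/0.8000 = 0.6500
Terminal stock prices: S_uu = 166.6, S_ud = 71.4, S_dd = 30.6
Terminal payoffs (S − K): max(101.6, 0) = 101.6, max(6.4, 0) = 6.4, max(-34.4, 0) = 0
Node u (S = 119): V_u = 1/1.12·[0.6500·101.6000 + 0.3500·6.4000] = 60.9643
Node d (S = 51): V_d = 1/1.12·[0.6500·6.4000 + 0.3500·0.0000] = 3.7143
Node 0 (S = 85): V_0 = 1/1.12·[0.6500·60.9643 + 0.3500·3.7143] = 36.5418

$36.54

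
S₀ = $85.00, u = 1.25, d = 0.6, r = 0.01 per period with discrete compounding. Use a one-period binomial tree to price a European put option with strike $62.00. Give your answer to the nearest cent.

$4.02

Risk-neutral probability p = (1 + 0.01 − 0.6)/(1.25 − 0.6) = 0.4100/0.6500 = 0.6308
Terminal stock prices: S_u = 106.2, S_d = 51
Terminal payoffs (K − S): max(-44.25, 0) = 0, max(11, 0) = 11
Node 0 (S = 85): V_0 = 1/1.01·[0.6308·0.0000 + 0.3692·11.0000] = 4.0213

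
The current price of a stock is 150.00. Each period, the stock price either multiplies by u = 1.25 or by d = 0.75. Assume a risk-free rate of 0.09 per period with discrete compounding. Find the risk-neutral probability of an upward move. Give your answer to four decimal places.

Risk-neutral probability p = (1 + 0.09 − 0.75)/(1.25 − 0.75) = 0.3400/0.5000 = 0.6800

p = 0.6800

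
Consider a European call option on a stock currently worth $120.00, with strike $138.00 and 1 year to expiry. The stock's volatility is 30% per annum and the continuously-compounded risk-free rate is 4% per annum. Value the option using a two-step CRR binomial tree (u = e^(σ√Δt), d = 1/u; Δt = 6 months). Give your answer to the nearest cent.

CRR parameters: u = e^(σ√Δt) = e^(0.3·√0.5) = 1.2363, d = 1/u = 0.8089
Per-period rate: rΔt = 0.04·0.5 = 0.02, so R = e^0.02 = 1.0202
Risk-neutral probability p = (e^0.02 − 0.8089)/(1.2363 − 0.8089) = 0.2113/0.4275 = 0.4944
Terminal stock prices: S_uu = 183.4, S_ud = 120, S_dd = 78.51
Terminal payoffs (S − K): max(45.42, 0) = 45.42, max(-18, 0) = 0, max(-59.49, 0) = 0
Node u (S = 148.4): V_u = e^(−0.02)·[0.4944·45.4158 + 0.5056·0.0000] = 22.0101
Node d (S = 97.06): V_d = e^(−0.02)·[0.4944·0.0000 + 0.5056·0.0000] = 0.0000
Node 0 (S = 120): V_0 = e^(−0.02)·[0.4944·22.0101 + 0.5056·0.0000] = 10.6668

$10.67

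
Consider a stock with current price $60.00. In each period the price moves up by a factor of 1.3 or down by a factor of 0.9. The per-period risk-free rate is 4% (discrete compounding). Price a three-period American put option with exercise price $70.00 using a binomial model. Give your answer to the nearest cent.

$10.90

Risk-neutral probability p = (1 + 0.04 − 0.9)/(1.3 − 0.9) = 0.1400/0.4000 = 0.3500
Terminal stock prices: S_uuu = 131.8, S_uud = 91.26, S_udd = 63.18, S_ddd = 43.74
Terminal payoffs (K − S): max(-61.82, 0) = 0, max(-21.26, 0) = 0, max(6.82, 0) = 6.82, max(26.26, 0) = 26.26
Node uu (S = 101.4): continuation = 1/1.04·[0.3500·0.0000 + 0.6500·0.0000] = 0.0000; exercise value = 0.0000 ≤ continuation, so V_uu = 0.0000
Node ud (S = 70.2): continuation = 1/1.04·[0.3500·0.0000 + 0.6500·6.8200] = 4.2625; exercise value = 0.0000 ≤ continuation, so V_ud = 4.2625
Node dd (S = 48.6): continuation = 1/1.04·[0.3500·6.8200 + 0.6500·26.2600] = 18.7077; exercise value = 21.4000 > continuation, so V_dd = 21.4000 (exercise)
Node u (S = 78): continuation = 1/1.04·[0.3500·0.0000 + 0.6500·4.2625] = 2.6641; exercise value = 0.0000 ≤ continuation, so V_u = 2.6641
Node d (S = 54): continuation = 1/1.04·[0.3500·4.2625 + 0.6500·21.4000] = 14.8095; exercise value = 16.0000 > continuation, so V_d = 16.0000 (exercise)
Node 0 (S = 60): continuation = 1/1.04·[0.3500·2.6641 + 0.6500·16.0000] = 10.8966; exercise value = 10.0000 ≤ continuation, so V_0 = 10.8966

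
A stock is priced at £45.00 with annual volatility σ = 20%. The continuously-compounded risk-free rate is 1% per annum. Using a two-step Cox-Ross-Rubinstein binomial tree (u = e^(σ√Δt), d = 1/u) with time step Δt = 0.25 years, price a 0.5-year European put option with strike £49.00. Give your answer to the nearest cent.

CRR parameters: u = e^(σ√Δt) = e^(0.2·√0.25) = 1.1052, d = 1/u = 0.9048
Per-period rate: rΔt = 0.01·0.25 = 0.0025, so R = e^0.0025 = 1.0025
Risk-neutral probability p = (e^0.0025 − 0.9048)/(1.1052 − 0.9048) = 0.0977/0.2003 = 0.4875
Terminal stock prices: S_uu = 54.96, S_ud = 45, S_dd = 36.84
Terminal payoffs (K − S): max(-5.963, 0) = 0, max(4, 0) = 4, max(12.16, 0) = 12.16
Node u (S = 49.73): V_u = e^(−0.0025)·[0.4875·0.0000 + 0.5125·4.0000] = 2.0448
Node d (S = 40.72): V_d = e^(−0.0025)·[0.4875·4.0000 + 0.5125·12.1571] = 8.1600
Node 0 (S = 45): V_0 = e^(−0.0025)·[0.4875·2.0448 + 0.5125·8.1600] = 5.1658

£5.17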